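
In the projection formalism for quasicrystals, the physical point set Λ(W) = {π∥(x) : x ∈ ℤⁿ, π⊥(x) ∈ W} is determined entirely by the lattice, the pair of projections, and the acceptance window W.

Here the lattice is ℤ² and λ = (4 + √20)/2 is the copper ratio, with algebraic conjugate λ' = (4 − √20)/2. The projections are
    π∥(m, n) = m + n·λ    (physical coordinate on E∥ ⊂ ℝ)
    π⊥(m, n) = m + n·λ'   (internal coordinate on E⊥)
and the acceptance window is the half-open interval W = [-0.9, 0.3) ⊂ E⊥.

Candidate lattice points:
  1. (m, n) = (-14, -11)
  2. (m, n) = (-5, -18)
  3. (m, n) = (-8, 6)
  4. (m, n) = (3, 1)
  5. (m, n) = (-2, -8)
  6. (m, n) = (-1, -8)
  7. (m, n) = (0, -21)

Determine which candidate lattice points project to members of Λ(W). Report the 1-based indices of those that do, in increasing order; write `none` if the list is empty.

Numerically λ ≈ 4.23607 and λ' = −1/λ ≈ -0.23607.
#1 (-14,-11): internal coord -14 + (-11)·λ' = -11.40325; -11.40325 ∉ [-0.9, 0.3) → out
#2 (-5,-18): internal coord -5 + (-18)·λ' = -0.75078; -0.75078 ∈ [-0.9, 0.3) → IN Λ
#3 (-8,6): internal coord -8 + (6)·λ' = -9.41641; -9.41641 ∉ [-0.9, 0.3) → out
#4 (3,1): internal coord 3 + (1)·λ' = +2.76393; +2.76393 ∉ [-0.9, 0.3) → out
#5 (-2,-8): internal coord -2 + (-8)·λ' = -0.11146; -0.11146 ∈ [-0.9, 0.3) → IN Λ
#6 (-1,-8): internal coord -1 + (-8)·λ' = +0.88854; +0.88854 ∉ [-0.9, 0.3) → out
#7 (0,-21): internal coord 0 + (-21)·λ' = +4.95743; +4.95743 ∉ [-0.9, 0.3) → out

2, 5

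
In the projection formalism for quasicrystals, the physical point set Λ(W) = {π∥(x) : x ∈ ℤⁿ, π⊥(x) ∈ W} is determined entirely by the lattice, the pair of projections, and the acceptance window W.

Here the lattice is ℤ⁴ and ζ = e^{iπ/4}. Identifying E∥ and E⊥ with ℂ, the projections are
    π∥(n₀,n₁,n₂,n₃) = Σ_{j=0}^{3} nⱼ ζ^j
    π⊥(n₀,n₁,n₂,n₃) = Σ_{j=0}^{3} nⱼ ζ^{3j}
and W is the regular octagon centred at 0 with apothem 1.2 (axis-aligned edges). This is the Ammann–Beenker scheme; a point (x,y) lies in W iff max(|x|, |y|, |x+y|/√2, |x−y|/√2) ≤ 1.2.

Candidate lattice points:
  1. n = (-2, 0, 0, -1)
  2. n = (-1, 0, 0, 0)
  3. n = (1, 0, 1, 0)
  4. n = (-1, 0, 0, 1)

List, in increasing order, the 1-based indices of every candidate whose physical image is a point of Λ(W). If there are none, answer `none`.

π⊥(n) = n₀ + n₁ζ³ + n₂ζ⁶ + n₃ζ⁹ where ζ = e^{iπ/4}.
candidate 1: n = (-2, 0, 0, -1) → π⊥ ≈ (-2.70711, -0.70711); max(|x|,|y|,|x±y|/√2) = 2.70711 > 1.2 ⇒ ∉ W
candidate 2: n = (-1, 0, 0, 0) → π⊥ ≈ (-1.00000, +0.00000); max(|x|,|y|,|x±y|/√2) = 1.00000 ≤ 1.2 ⇒ ∈ W
candidate 3: n = (1, 0, 1, 0) → π⊥ ≈ (+1.00000, -1.00000); max(|x|,|y|,|x±y|/√2) = 1.41421 > 1.2 ⇒ ∉ W
candidate 4: n = (-1, 0, 0, 1) → π⊥ ≈ (-0.29289, +0.70711); max(|x|,|y|,|x±y|/√2) = 0.70711 ≤ 1.2 ⇒ ∈ W

2, 4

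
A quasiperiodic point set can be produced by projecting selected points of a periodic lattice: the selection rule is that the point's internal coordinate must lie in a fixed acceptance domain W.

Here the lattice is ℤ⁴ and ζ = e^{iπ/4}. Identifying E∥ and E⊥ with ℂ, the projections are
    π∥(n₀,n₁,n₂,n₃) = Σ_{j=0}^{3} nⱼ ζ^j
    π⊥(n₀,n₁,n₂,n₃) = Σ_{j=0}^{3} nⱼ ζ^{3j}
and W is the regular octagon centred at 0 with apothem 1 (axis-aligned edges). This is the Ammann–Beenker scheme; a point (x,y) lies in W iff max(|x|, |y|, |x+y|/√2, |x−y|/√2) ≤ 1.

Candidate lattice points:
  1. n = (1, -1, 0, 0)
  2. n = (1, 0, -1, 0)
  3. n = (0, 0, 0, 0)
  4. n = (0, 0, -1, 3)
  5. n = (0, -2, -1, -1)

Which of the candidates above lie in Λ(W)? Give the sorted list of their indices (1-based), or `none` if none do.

3

Internal map: ζ^{3j} for j=0..3 gives (1,0), (−√2/2,√2/2), (0,−1), (√2/2,√2/2).
candidate 1: n = (1, -1, 0, 0) → π⊥ ≈ (+1.70711, -0.70711); max(|x|,|y|,|x±y|/√2) = 1.70711 > 1 ⇒ ∉ W
candidate 2: n = (1, 0, -1, 0) → π⊥ ≈ (+1.00000, +1.00000); max(|x|,|y|,|x±y|/√2) = 1.41421 > 1 ⇒ ∉ W
candidate 3: n = (0, 0, 0, 0) → π⊥ ≈ (+0.00000, +0.00000); max(|x|,|y|,|x±y|/√2) = 0.00000 ≤ 1 ⇒ ∈ W
candidate 4: n = (0, 0, -1, 3) → π⊥ ≈ (+2.12132, +3.12132); max(|x|,|y|,|x±y|/√2) = 3.70711 > 1 ⇒ ∉ W
candidate 5: n = (0, -2, -1, -1) → π⊥ ≈ (+0.70711, -1.12132); max(|x|,|y|,|x±y|/√2) = 1.29289 > 1 ⇒ ∉ W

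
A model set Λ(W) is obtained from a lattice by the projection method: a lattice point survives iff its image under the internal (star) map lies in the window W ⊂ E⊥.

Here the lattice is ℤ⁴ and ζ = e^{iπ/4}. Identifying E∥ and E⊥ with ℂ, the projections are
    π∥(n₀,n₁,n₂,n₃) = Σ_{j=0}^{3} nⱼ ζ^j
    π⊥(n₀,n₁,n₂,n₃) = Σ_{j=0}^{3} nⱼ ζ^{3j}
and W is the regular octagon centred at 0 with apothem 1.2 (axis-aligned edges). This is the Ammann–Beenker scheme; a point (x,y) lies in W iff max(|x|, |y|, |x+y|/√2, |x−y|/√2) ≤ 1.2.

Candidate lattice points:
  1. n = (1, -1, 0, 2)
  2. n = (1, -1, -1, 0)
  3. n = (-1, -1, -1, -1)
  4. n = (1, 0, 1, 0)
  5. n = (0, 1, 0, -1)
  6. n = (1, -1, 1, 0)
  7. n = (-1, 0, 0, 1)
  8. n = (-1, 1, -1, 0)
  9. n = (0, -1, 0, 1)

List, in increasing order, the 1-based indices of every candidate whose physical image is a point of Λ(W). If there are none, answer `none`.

Internal map: ζ^{3j} for j=0..3 gives (1,0), (−√2/2,√2/2), (0,−1), (√2/2,√2/2).
#1 (1, -1, 0, 2): internal (3.12132, 0.70711); octagon support 3.12132 vs apothem 1.2 → ∉ W
#2 (1, -1, -1, 0): internal (1.70711, 0.29289); octagon support 1.70711 vs apothem 1.2 → ∉ W
#3 (-1, -1, -1, -1): internal (-1.00000, -0.41421); octagon support 1.00000 vs apothem 1.2 → ∈ W
#4 (1, 0, 1, 0): internal (1.00000, -1.00000); octagon support 1.41421 vs apothem 1.2 → ∉ W
#5 (0, 1, 0, -1): internal (-1.41421, 0.00000); octagon support 1.41421 vs apothem 1.2 → ∉ W
#6 (1, -1, 1, 0): internal (1.70711, -1.70711); octagon support 2.41421 vs apothem 1.2 → ∉ W
#7 (-1, 0, 0, 1): internal (-0.29289, 0.70711); octagon support 0.70711 vs apothem 1.2 → ∈ W
#8 (-1, 1, -1, 0): internal (-1.70711, 1.70711); octagon support 2.41421 vs apothem 1.2 → ∉ W
#9 (0, -1, 0, 1): internal (1.41421, 0.00000); octagon support 1.41421 vs apothem 1.2 → ∉ W

3, 7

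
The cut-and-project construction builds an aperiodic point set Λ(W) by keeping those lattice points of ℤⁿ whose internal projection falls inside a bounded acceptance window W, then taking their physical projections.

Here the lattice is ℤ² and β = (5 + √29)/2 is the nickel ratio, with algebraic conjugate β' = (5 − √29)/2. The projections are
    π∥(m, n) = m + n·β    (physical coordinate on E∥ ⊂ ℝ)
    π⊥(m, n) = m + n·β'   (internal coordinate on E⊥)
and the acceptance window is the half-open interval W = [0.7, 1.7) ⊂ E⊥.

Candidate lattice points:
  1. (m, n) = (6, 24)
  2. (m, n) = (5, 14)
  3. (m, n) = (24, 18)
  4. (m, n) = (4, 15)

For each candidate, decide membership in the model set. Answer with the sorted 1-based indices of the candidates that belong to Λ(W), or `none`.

1, 4

Numerically β ≈ 5.19258 and β' = −1/β ≈ -0.19258.
candidate 1: (m,n)=(6,24) → π∥ = 6+24·β ≈ 130.62198, π⊥ = 6+24·β' ≈ 1.37802 ∈ [0.7, 1.7) ⇒ IN Λ
candidate 2: (m,n)=(5,14) → π∥ = 5+14·β ≈ 77.69615, π⊥ = 5+14·β' ≈ 2.30385 ∉ [0.7, 1.7) ⇒ out
candidate 3: (m,n)=(24,18) → π∥ = 24+18·β ≈ 117.46648, π⊥ = 24+18·β' ≈ 20.53352 ∉ [0.7, 1.7) ⇒ out
candidate 4: (m,n)=(4,15) → π∥ = 4+15·β ≈ 81.88874, π⊥ = 4+15·β' ≈ 1.11126 ∈ [0.7, 1.7) ⇒ IN Λ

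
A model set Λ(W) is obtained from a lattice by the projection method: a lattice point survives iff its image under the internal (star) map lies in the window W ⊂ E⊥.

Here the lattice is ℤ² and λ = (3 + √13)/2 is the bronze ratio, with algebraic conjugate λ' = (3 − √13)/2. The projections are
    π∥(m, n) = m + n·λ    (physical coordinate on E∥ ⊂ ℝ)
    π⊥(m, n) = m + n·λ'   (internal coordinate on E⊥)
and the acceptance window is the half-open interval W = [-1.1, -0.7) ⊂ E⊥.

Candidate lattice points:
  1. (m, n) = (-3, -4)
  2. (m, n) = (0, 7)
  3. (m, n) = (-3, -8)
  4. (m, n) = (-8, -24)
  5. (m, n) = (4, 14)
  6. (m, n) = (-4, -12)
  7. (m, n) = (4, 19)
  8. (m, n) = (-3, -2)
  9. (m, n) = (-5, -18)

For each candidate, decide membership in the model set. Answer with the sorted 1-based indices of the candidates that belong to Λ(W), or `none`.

Numerically λ ≈ 3.30278 and λ' = −1/λ ≈ -0.30278.
[1] lift (-3,-4): star map gives -1.78890; window check -1.1 ≤ -1.78890 < -0.7 is false → out
[2] lift (0,7): star map gives -2.11943; window check -1.1 ≤ -2.11943 < -0.7 is false → out
[3] lift (-3,-8): star map gives -0.57779; window check -1.1 ≤ -0.57779 < -0.7 is false → out
[4] lift (-8,-24): star map gives -0.73338; window check -1.1 ≤ -0.73338 < -0.7 is true → IN Λ
[5] lift (4,14): star map gives -0.23886; window check -1.1 ≤ -0.23886 < -0.7 is false → out
[6] lift (-4,-12): star map gives -0.36669; window check -1.1 ≤ -0.36669 < -0.7 is false → out
[7] lift (4,19): star map gives -1.75274; window check -1.1 ≤ -1.75274 < -0.7 is false → out
[8] lift (-3,-2): star map gives -2.39445; window check -1.1 ≤ -2.39445 < -0.7 is false → out
[9] lift (-5,-18): star map gives 0.44996; window check -1.1 ≤ 0.44996 < -0.7 is false → out

4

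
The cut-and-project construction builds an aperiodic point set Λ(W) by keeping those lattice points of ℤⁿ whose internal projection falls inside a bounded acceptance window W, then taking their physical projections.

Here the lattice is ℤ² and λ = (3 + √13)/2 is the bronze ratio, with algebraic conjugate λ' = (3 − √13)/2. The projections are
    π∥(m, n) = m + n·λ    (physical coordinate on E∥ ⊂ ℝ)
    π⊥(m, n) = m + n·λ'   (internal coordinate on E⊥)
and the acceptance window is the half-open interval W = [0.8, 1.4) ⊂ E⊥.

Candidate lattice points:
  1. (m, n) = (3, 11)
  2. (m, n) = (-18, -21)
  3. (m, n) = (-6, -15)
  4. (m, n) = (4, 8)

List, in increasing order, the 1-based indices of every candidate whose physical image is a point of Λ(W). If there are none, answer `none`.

Compute λ' = (3−√13)/2 = -0.302776, so π⊥(m,n) = m -0.302776·n.
#1 (3,11): internal coord 3 + (11)·λ' = -0.330532; -0.330532 ∉ [0.8, 1.4) → out
#2 (-18,-21): internal coord -18 + (-21)·λ' = -11.641712; -11.641712 ∉ [0.8, 1.4) → out
#3 (-6,-15): internal coord -6 + (-15)·λ' = -1.458365; -1.458365 ∉ [0.8, 1.4) → out
#4 (4,8): internal coord 4 + (8)·λ' = +1.577795; +1.577795 ∉ [0.8, 1.4) → out

none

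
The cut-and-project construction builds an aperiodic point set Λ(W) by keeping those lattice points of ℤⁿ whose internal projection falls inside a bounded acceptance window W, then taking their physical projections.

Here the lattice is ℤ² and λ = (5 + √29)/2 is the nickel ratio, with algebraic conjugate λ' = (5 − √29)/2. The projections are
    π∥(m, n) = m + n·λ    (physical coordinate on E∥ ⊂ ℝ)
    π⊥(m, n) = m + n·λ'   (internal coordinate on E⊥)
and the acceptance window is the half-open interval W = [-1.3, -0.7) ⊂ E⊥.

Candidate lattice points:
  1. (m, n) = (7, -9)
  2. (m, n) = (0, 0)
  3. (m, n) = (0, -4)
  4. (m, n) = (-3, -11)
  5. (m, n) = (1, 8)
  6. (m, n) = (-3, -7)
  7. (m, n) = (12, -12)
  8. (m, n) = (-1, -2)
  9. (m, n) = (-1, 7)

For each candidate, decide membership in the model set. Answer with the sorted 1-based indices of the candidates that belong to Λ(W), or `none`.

4

λ' = (5−√29)/2 ≈ -0.192582.
[1] lift (7,-9): star map gives 8.733242; window check -1.3 ≤ 8.733242 < -0.7 is false → out
[2] lift (0,0): star map gives 0.000000; window check -1.3 ≤ 0.000000 < -0.7 is false → out
[3] lift (0,-4): star map gives 0.770330; window check -1.3 ≤ 0.770330 < -0.7 is false → out
[4] lift (-3,-11): star map gives -0.881594; window check -1.3 ≤ -0.881594 < -0.7 is true → IN Λ
[5] lift (1,8): star map gives -0.540659; window check -1.3 ≤ -0.540659 < -0.7 is false → out
[6] lift (-3,-7): star map gives -1.651923; window check -1.3 ≤ -1.651923 < -0.7 is false → out
[7] lift (12,-12): star map gives 14.310989; window check -1.3 ≤ 14.310989 < -0.7 is false → out
[8] lift (-1,-2): star map gives -0.614835; window check -1.3 ≤ -0.614835 < -0.7 is false → out
[9] lift (-1,7): star map gives -2.348077; window check -1.3 ≤ -2.348077 < -0.7 is false → out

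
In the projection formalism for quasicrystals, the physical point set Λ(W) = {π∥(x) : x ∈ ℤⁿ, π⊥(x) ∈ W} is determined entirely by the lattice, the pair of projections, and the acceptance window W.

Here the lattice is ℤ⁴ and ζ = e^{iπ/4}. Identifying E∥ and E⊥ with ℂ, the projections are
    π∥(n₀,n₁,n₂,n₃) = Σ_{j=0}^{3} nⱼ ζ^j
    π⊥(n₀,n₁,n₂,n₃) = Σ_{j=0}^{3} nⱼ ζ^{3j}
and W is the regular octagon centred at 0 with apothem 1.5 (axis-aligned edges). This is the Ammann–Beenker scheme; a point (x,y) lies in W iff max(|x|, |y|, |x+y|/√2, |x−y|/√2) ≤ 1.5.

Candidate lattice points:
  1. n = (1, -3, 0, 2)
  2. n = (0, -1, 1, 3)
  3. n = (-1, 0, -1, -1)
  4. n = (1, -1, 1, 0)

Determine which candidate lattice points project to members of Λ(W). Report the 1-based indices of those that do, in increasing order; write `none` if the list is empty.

none

With ζ = e^{iπ/4} the internal vectors are ζ^0,ζ^3,ζ^6,ζ^9.
candidate 1: n = (1, -3, 0, 2) → π⊥ ≈ (+4.5355, -0.7071); max(|x|,|y|,|x±y|/√2) = 4.5355 > 1.5 ⇒ ∉ W
candidate 2: n = (0, -1, 1, 3) → π⊥ ≈ (+2.8284, +0.4142); max(|x|,|y|,|x±y|/√2) = 2.8284 > 1.5 ⇒ ∉ W
candidate 3: n = (-1, 0, -1, -1) → π⊥ ≈ (-1.7071, +0.2929); max(|x|,|y|,|x±y|/√2) = 1.7071 > 1.5 ⇒ ∉ W
candidate 4: n = (1, -1, 1, 0) → π⊥ ≈ (+1.7071, -1.7071); max(|x|,|y|,|x±y|/√2) = 2.4142 > 1.5 ⇒ ∉ W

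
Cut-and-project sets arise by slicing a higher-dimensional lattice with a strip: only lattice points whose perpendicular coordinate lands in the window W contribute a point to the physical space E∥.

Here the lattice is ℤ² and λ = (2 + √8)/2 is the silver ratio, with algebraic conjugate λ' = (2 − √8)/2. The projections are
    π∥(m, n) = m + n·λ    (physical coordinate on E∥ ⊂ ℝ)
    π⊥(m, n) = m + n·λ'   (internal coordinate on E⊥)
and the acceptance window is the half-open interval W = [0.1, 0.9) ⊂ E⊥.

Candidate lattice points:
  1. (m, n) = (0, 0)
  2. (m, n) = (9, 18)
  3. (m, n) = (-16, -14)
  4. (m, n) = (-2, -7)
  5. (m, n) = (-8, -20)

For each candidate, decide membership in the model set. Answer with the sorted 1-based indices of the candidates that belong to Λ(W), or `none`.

Compute λ' = (2−√8)/2 = -0.4142, so π⊥(m,n) = m -0.4142·n.
#1 (0,0): internal coord 0 + (0)·λ' = +0.0000; +0.0000 ∉ [0.1, 0.9) → out
#2 (9,18): internal coord 9 + (18)·λ' = +1.5442; +1.5442 ∉ [0.1, 0.9) → out
#3 (-16,-14): internal coord -16 + (-14)·λ' = -10.2010; -10.2010 ∉ [0.1, 0.9) → out
#4 (-2,-7): internal coord -2 + (-7)·λ' = +0.8995; +0.8995 ∈ [0.1, 0.9) → IN Λ
#5 (-8,-20): internal coord -8 + (-20)·λ' = +0.2843; +0.2843 ∈ [0.1, 0.9) → IN Λ

4, 5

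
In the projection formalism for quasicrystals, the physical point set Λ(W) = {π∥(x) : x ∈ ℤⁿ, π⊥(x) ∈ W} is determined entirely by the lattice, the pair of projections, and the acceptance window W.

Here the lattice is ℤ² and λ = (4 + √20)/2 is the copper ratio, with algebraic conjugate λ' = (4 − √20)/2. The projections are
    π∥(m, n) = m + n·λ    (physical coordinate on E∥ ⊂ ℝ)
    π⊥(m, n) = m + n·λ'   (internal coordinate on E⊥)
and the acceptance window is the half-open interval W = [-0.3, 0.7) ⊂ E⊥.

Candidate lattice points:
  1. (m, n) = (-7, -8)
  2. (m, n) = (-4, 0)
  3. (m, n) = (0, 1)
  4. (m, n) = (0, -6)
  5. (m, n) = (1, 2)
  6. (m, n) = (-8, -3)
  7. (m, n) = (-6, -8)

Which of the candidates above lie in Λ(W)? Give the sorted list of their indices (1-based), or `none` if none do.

3, 5

Numerically λ ≈ 4.2361 and λ' = −1/λ ≈ -0.2361.
[1] lift (-7,-8): star map gives -5.1115; window check -0.3 ≤ -5.1115 < 0.7 is false → out
[2] lift (-4,0): star map gives -4.0000; window check -0.3 ≤ -4.0000 < 0.7 is false → out
[3] lift (0,1): star map gives -0.2361; window check -0.3 ≤ -0.2361 < 0.7 is true → IN Λ
[4] lift (0,-6): star map gives 1.4164; window check -0.3 ≤ 1.4164 < 0.7 is false → out
[5] lift (1,2): star map gives 0.5279; window check -0.3 ≤ 0.5279 < 0.7 is true → IN Λ
[6] lift (-8,-3): star map gives -7.2918; window check -0.3 ≤ -7.2918 < 0.7 is false → out
[7] lift (-6,-8): star map gives -4.1115; window check -0.3 ≤ -4.1115 < 0.7 is false → out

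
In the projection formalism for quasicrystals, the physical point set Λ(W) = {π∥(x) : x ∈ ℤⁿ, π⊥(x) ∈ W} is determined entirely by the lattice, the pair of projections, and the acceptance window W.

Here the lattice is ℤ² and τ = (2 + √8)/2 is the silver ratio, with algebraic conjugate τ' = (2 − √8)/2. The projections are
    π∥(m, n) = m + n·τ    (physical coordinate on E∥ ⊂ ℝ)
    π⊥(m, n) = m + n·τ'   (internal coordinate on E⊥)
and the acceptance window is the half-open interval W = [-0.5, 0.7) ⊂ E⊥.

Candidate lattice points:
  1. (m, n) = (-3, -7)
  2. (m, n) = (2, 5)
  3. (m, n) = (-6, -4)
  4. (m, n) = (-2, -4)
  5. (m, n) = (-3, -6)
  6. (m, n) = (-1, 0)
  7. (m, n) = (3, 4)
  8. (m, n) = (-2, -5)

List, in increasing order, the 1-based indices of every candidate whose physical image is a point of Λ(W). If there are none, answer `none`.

Compute τ' = (2−√8)/2 = -0.41421, so π⊥(m,n) = m -0.41421·n.
[1] lift (-3,-7): star map gives -0.10051; window check -0.5 ≤ -0.10051 < 0.7 is true → IN Λ
[2] lift (2,5): star map gives -0.07107; window check -0.5 ≤ -0.07107 < 0.7 is true → IN Λ
[3] lift (-6,-4): star map gives -4.34315; window check -0.5 ≤ -4.34315 < 0.7 is false → out
[4] lift (-2,-4): star map gives -0.34315; window check -0.5 ≤ -0.34315 < 0.7 is true → IN Λ
[5] lift (-3,-6): star map gives -0.51472; window check -0.5 ≤ -0.51472 < 0.7 is false → out
[6] lift (-1,0): star map gives -1.00000; window check -0.5 ≤ -1.00000 < 0.7 is false → out
[7] lift (3,4): star map gives 1.34315; window check -0.5 ≤ 1.34315 < 0.7 is false → out
[8] lift (-2,-5): star map gives 0.07107; window check -0.5 ≤ 0.07107 < 0.7 is true → IN Λ

1, 2, 4, 8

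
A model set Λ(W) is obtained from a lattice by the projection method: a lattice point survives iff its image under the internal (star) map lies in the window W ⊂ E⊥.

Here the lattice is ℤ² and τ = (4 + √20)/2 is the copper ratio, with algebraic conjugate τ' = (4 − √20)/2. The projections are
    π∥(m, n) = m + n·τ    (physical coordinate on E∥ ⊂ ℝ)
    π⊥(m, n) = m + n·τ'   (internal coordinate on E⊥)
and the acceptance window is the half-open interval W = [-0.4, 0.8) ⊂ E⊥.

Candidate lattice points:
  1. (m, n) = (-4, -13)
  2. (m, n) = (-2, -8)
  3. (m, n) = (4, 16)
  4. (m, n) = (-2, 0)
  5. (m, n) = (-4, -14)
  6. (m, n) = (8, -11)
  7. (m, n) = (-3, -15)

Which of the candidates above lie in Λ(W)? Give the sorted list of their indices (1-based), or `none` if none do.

Compute τ' = (4−√20)/2 = -0.2361, so π⊥(m,n) = m -0.2361·n.
[1] lift (-4,-13): star map gives -0.9311; window check -0.4 ≤ -0.9311 < 0.8 is false → out
[2] lift (-2,-8): star map gives -0.1115; window check -0.4 ≤ -0.1115 < 0.8 is true → IN Λ
[3] lift (4,16): star map gives 0.2229; window check -0.4 ≤ 0.2229 < 0.8 is true → IN Λ
[4] lift (-2,0): star map gives -2.0000; window check -0.4 ≤ -2.0000 < 0.8 is false → out
[5] lift (-4,-14): star map gives -0.6950; window check -0.4 ≤ -0.6950 < 0.8 is false → out
[6] lift (8,-11): star map gives 10.5967; window check -0.4 ≤ 10.5967 < 0.8 is false → out
[7] lift (-3,-15): star map gives 0.5410; window check -0.4 ≤ 0.5410 < 0.8 is true → IN Λ

2, 3, 7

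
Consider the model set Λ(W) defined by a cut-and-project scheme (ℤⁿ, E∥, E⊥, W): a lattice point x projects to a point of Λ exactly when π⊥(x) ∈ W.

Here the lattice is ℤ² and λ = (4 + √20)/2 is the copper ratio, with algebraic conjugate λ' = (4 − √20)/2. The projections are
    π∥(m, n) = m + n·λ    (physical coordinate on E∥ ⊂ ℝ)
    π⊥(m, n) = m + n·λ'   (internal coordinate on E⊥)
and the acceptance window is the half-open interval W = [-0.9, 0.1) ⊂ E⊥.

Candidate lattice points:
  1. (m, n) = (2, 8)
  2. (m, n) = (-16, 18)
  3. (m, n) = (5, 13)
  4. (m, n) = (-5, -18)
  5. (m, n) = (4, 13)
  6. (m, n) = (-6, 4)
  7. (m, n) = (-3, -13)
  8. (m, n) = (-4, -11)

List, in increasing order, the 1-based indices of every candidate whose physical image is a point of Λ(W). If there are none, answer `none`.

Numerically λ ≈ 4.236068 and λ' = −1/λ ≈ -0.236068.
[1] lift (2,8): star map gives 0.111456; window check -0.9 ≤ 0.111456 < 0.1 is false → out
[2] lift (-16,18): star map gives -20.249224; window check -0.9 ≤ -20.249224 < 0.1 is false → out
[3] lift (5,13): star map gives 1.931116; window check -0.9 ≤ 1.931116 < 0.1 is false → out
[4] lift (-5,-18): star map gives -0.750776; window check -0.9 ≤ -0.750776 < 0.1 is true → IN Λ
[5] lift (4,13): star map gives 0.931116; window check -0.9 ≤ 0.931116 < 0.1 is false → out
[6] lift (-6,4): star map gives -6.944272; window check -0.9 ≤ -6.944272 < 0.1 is false → out
[7] lift (-3,-13): star map gives 0.068884; window check -0.9 ≤ 0.068884 < 0.1 is true → IN Λ
[8] lift (-4,-11): star map gives -1.403252; window check -0.9 ≤ -1.403252 < 0.1 is false → out

4, 7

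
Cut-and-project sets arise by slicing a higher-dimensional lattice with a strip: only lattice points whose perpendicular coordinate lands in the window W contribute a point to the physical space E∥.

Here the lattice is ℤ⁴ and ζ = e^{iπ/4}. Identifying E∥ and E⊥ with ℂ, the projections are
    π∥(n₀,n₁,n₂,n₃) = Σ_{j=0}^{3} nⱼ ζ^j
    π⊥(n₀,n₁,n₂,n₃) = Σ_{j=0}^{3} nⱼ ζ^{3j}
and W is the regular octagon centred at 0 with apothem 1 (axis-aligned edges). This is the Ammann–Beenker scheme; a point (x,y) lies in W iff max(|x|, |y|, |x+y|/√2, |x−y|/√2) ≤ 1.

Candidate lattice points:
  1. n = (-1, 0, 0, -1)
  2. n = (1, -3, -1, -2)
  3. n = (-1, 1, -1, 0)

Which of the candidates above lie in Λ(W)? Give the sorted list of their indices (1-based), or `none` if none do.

none

Internal map: ζ^{3j} for j=0..3 gives (1,0), (−√2/2,√2/2), (0,−1), (√2/2,√2/2).
candidate 1: n = (-1, 0, 0, -1) → π⊥ ≈ (-1.707107, -0.707107); max(|x|,|y|,|x±y|/√2) = 1.707107 > 1 ⇒ ∉ W
candidate 2: n = (1, -3, -1, -2) → π⊥ ≈ (+1.707107, -2.535534); max(|x|,|y|,|x±y|/√2) = 3.000000 > 1 ⇒ ∉ W
candidate 3: n = (-1, 1, -1, 0) → π⊥ ≈ (-1.707107, +1.707107); max(|x|,|y|,|x±y|/√2) = 2.414214 > 1 ⇒ ∉ W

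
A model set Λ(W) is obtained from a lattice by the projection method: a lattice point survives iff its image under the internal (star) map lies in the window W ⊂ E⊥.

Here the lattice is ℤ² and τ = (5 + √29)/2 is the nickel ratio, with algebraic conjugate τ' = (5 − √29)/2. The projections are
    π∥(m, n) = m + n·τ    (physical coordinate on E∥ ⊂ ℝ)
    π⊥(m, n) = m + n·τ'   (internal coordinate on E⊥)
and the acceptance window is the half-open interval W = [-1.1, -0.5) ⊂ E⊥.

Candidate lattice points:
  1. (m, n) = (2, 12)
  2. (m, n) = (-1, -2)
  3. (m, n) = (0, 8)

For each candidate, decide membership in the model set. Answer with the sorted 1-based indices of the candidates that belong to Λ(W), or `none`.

Compute τ' = (5−√29)/2 = -0.1926, so π⊥(m,n) = m -0.1926·n.
#1 (2,12): internal coord 2 + (12)·τ' = -0.3110; -0.3110 ∉ [-1.1, -0.5) → out
#2 (-1,-2): internal coord -1 + (-2)·τ' = -0.6148; -0.6148 ∈ [-1.1, -0.5) → IN Λ
#3 (0,8): internal coord 0 + (8)·τ' = -1.5407; -1.5407 ∉ [-1.1, -0.5) → out

2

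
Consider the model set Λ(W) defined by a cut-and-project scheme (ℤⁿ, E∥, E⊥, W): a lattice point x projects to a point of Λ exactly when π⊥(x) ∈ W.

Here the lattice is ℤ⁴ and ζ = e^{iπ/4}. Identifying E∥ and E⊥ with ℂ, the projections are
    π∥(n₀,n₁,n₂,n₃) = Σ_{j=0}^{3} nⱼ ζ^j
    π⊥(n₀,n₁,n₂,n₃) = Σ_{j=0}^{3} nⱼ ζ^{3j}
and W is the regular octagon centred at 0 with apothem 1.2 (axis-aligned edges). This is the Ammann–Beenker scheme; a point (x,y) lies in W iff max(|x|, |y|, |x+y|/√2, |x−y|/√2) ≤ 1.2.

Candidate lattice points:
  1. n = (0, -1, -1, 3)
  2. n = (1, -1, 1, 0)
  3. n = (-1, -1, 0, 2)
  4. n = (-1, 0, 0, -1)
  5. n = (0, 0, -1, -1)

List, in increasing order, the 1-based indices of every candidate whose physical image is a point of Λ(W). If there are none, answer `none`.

π⊥(n) = n₀ + n₁ζ³ + n₂ζ⁶ + n₃ζ⁹ where ζ = e^{iπ/4}.
#1 (0, -1, -1, 3): internal (2.828427, 2.414214); octagon support 3.707107 vs apothem 1.2 → ∉ W
#2 (1, -1, 1, 0): internal (1.707107, -1.707107); octagon support 2.414214 vs apothem 1.2 → ∉ W
#3 (-1, -1, 0, 2): internal (1.121320, 0.707107); octagon support 1.292893 vs apothem 1.2 → ∉ W
#4 (-1, 0, 0, -1): internal (-1.707107, -0.707107); octagon support 1.707107 vs apothem 1.2 → ∉ W
#5 (0, 0, -1, -1): internal (-0.707107, 0.292893); octagon support 0.707107 vs apothem 1.2 → ∈ W

5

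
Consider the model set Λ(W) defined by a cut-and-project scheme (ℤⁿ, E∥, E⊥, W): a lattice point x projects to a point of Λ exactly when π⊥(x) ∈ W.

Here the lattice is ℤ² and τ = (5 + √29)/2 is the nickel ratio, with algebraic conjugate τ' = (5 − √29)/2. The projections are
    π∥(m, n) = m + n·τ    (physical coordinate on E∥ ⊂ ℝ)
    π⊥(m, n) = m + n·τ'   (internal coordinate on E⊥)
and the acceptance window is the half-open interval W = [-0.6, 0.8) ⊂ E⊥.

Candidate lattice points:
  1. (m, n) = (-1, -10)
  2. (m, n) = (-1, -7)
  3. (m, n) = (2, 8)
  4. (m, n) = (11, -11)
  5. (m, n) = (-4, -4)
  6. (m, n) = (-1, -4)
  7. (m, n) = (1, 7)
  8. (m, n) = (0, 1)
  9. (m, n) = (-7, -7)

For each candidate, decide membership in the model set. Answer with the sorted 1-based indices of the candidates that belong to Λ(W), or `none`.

2, 3, 6, 7, 8

τ' = (5−√29)/2 ≈ -0.192582.
candidate 1: (m,n)=(-1,-10) → π∥ = -1-10·τ ≈ -52.925824, π⊥ = -1-10·τ' ≈ 0.925824 ∉ [-0.6, 0.8) ⇒ out
candidate 2: (m,n)=(-1,-7) → π∥ = -1-7·τ ≈ -37.348077, π⊥ = -1-7·τ' ≈ 0.348077 ∈ [-0.6, 0.8) ⇒ IN Λ
candidate 3: (m,n)=(2,8) → π∥ = 2+8·τ ≈ 43.540659, π⊥ = 2+8·τ' ≈ 0.459341 ∈ [-0.6, 0.8) ⇒ IN Λ
candidate 4: (m,n)=(11,-11) → π∥ = 11-11·τ ≈ -46.118406, π⊥ = 11-11·τ' ≈ 13.118406 ∉ [-0.6, 0.8) ⇒ out
candidate 5: (m,n)=(-4,-4) → π∥ = -4-4·τ ≈ -24.770330, π⊥ = -4-4·τ' ≈ -3.229670 ∉ [-0.6, 0.8) ⇒ out
candidate 6: (m,n)=(-1,-4) → π∥ = -1-4·τ ≈ -21.770330, π⊥ = -1-4·τ' ≈ -0.229670 ∈ [-0.6, 0.8) ⇒ IN Λ
candidate 7: (m,n)=(1,7) → π∥ = 1+7·τ ≈ 37.348077, π⊥ = 1+7·τ' ≈ -0.348077 ∈ [-0.6, 0.8) ⇒ IN Λ
candidate 8: (m,n)=(0,1) → π∥ = 0+1·τ ≈ 5.192582, π⊥ = 0+1·τ' ≈ -0.192582 ∈ [-0.6, 0.8) ⇒ IN Λ
candidate 9: (m,n)=(-7,-7) → π∥ = -7-7·τ ≈ -43.348077, π⊥ = -7-7·τ' ≈ -5.651923 ∉ [-0.6, 0.8) ⇒ out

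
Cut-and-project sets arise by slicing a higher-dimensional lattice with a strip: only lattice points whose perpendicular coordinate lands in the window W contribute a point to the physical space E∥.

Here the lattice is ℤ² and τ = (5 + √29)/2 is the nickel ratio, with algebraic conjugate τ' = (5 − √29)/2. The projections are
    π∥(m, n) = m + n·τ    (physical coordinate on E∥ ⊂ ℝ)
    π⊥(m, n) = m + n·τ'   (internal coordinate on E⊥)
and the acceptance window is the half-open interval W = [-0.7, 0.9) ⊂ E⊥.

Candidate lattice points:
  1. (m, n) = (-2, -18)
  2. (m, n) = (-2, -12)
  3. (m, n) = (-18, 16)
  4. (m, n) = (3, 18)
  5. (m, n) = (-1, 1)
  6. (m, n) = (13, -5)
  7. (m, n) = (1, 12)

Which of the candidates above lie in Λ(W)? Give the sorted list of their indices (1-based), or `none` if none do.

Compute τ' = (5−√29)/2 = -0.19258, so π⊥(m,n) = m -0.19258·n.
candidate 1: (m,n)=(-2,-18) → π∥ = -2-18·τ ≈ -95.46648, π⊥ = -2-18·τ' ≈ 1.46648 ∉ [-0.7, 0.9) ⇒ out
candidate 2: (m,n)=(-2,-12) → π∥ = -2-12·τ ≈ -64.31099, π⊥ = -2-12·τ' ≈ 0.31099 ∈ [-0.7, 0.9) ⇒ IN Λ
candidate 3: (m,n)=(-18,16) → π∥ = -18+16·τ ≈ 65.08132, π⊥ = -18+16·τ' ≈ -21.08132 ∉ [-0.7, 0.9) ⇒ out
candidate 4: (m,n)=(3,18) → π∥ = 3+18·τ ≈ 96.46648, π⊥ = 3+18·τ' ≈ -0.46648 ∈ [-0.7, 0.9) ⇒ IN Λ
candidate 5: (m,n)=(-1,1) → π∥ = -1+1·τ ≈ 4.19258, π⊥ = -1+1·τ' ≈ -1.19258 ∉ [-0.7, 0.9) ⇒ out
candidate 6: (m,n)=(13,-5) → π∥ = 13-5·τ ≈ -12.96291, π⊥ = 13-5·τ' ≈ 13.96291 ∉ [-0.7, 0.9) ⇒ out
candidate 7: (m,n)=(1,12) → π∥ = 1+12·τ ≈ 63.31099, π⊥ = 1+12·τ' ≈ -1.31099 ∉ [-0.7, 0.9) ⇒ out

2, 4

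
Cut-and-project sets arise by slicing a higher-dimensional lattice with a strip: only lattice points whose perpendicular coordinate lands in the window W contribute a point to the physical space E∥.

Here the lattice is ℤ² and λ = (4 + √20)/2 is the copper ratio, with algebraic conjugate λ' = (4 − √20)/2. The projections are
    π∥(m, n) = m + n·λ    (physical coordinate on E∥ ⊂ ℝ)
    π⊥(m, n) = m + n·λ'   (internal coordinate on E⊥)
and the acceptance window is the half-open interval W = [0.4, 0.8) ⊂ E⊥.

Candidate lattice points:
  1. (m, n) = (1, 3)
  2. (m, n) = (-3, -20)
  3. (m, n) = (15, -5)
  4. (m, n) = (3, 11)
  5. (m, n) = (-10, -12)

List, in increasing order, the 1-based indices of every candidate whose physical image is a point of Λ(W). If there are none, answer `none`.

4

λ' = (4−√20)/2 ≈ -0.23607.
#1 (1,3): internal coord 1 + (3)·λ' = +0.29180; +0.29180 ∉ [0.4, 0.8) → out
#2 (-3,-20): internal coord -3 + (-20)·λ' = +1.72136; +1.72136 ∉ [0.4, 0.8) → out
#3 (15,-5): internal coord 15 + (-5)·λ' = +16.18034; +16.18034 ∉ [0.4, 0.8) → out
#4 (3,11): internal coord 3 + (11)·λ' = +0.40325; +0.40325 ∈ [0.4, 0.8) → IN Λ
#5 (-10,-12): internal coord -10 + (-12)·λ' = -7.16718; -7.16718 ∉ [0.4, 0.8) → out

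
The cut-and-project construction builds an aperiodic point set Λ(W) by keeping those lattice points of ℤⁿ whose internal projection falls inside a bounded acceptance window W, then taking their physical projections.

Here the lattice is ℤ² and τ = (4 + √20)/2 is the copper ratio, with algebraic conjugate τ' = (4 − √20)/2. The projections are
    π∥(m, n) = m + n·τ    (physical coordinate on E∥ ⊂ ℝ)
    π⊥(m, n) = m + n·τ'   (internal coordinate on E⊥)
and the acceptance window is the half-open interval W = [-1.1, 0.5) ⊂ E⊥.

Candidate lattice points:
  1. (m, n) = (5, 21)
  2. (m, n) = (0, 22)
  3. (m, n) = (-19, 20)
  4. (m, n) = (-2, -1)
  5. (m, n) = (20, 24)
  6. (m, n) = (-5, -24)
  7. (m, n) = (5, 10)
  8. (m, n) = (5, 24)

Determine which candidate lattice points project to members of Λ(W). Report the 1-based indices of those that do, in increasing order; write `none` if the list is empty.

Numerically τ ≈ 4.236068 and τ' = −1/τ ≈ -0.236068.
#1 (5,21): internal coord 5 + (21)·τ' = +0.042572; +0.042572 ∈ [-1.1, 0.5) → IN Λ
#2 (0,22): internal coord 0 + (22)·τ' = -5.193496; -5.193496 ∉ [-1.1, 0.5) → out
#3 (-19,20): internal coord -19 + (20)·τ' = -23.721360; -23.721360 ∉ [-1.1, 0.5) → out
#4 (-2,-1): internal coord -2 + (-1)·τ' = -1.763932; -1.763932 ∉ [-1.1, 0.5) → out
#5 (20,24): internal coord 20 + (24)·τ' = +14.334369; +14.334369 ∉ [-1.1, 0.5) → out
#6 (-5,-24): internal coord -5 + (-24)·τ' = +0.665631; +0.665631 ∉ [-1.1, 0.5) → out
#7 (5,10): internal coord 5 + (10)·τ' = +2.639320; +2.639320 ∉ [-1.1, 0.5) → out
#8 (5,24): internal coord 5 + (24)·τ' = -0.665631; -0.665631 ∈ [-1.1, 0.5) → IN Λ

1, 8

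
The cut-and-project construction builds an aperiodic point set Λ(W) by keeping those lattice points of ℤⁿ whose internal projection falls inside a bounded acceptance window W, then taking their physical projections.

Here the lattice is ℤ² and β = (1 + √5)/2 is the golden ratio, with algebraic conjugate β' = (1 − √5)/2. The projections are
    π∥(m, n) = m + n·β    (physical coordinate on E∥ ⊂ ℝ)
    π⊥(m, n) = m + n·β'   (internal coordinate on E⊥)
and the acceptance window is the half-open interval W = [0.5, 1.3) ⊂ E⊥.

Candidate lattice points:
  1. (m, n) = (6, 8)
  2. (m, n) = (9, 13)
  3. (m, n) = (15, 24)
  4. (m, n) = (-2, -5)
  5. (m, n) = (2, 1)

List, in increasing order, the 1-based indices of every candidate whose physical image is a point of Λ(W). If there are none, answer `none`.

1, 2, 4

Numerically β ≈ 1.6180 and β' = −1/β ≈ -0.6180.
#1 (6,8): internal coord 6 + (8)·β' = +1.0557; +1.0557 ∈ [0.5, 1.3) → IN Λ
#2 (9,13): internal coord 9 + (13)·β' = +0.9656; +0.9656 ∈ [0.5, 1.3) → IN Λ
#3 (15,24): internal coord 15 + (24)·β' = +0.1672; +0.1672 ∉ [0.5, 1.3) → out
#4 (-2,-5): internal coord -2 + (-5)·β' = +1.0902; +1.0902 ∈ [0.5, 1.3) → IN Λ
#5 (2,1): internal coord 2 + (1)·β' = +1.3820; +1.3820 ∉ [0.5, 1.3) → out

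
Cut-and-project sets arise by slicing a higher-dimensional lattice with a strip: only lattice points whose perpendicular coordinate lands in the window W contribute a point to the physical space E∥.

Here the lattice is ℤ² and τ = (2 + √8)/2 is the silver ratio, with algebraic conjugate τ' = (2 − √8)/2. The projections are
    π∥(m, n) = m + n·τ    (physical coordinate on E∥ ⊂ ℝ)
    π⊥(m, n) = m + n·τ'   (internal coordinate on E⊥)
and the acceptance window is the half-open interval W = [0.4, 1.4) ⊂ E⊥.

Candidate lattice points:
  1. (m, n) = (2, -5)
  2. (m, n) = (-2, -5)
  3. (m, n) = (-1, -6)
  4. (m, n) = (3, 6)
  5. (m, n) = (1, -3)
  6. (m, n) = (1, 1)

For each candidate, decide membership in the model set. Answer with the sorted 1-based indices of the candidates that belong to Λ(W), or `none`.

4, 6

Compute τ' = (2−√8)/2 = -0.41421, so π⊥(m,n) = m -0.41421·n.
#1 (2,-5): internal coord 2 + (-5)·τ' = +4.07107; +4.07107 ∉ [0.4, 1.4) → out
#2 (-2,-5): internal coord -2 + (-5)·τ' = +0.07107; +0.07107 ∉ [0.4, 1.4) → out
#3 (-1,-6): internal coord -1 + (-6)·τ' = +1.48528; +1.48528 ∉ [0.4, 1.4) → out
#4 (3,6): internal coord 3 + (6)·τ' = +0.51472; +0.51472 ∈ [0.4, 1.4) → IN Λ
#5 (1,-3): internal coord 1 + (-3)·τ' = +2.24264; +2.24264 ∉ [0.4, 1.4) → out
#6 (1,1): internal coord 1 + (1)·τ' = +0.58579; +0.58579 ∈ [0.4, 1.4) → IN Λ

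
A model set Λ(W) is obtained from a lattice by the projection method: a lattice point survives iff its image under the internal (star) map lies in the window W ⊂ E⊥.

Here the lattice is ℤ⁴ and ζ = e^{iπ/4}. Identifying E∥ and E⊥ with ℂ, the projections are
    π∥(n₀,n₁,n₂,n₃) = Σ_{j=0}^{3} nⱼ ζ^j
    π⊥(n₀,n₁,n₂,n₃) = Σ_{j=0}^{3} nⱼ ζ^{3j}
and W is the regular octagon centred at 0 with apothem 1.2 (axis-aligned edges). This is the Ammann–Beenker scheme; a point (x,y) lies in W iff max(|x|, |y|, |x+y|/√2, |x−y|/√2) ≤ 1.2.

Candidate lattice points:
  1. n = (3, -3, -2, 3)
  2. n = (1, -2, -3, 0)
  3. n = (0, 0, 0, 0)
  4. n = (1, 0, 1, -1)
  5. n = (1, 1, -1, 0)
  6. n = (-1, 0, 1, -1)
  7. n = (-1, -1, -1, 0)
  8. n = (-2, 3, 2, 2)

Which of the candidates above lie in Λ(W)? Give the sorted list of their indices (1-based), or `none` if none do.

3, 7

With ζ = e^{iπ/4} the internal vectors are ζ^0,ζ^3,ζ^6,ζ^9.
#1 (3, -3, -2, 3): internal (7.2426, 2.0000); octagon support 7.2426 vs apothem 1.2 → ∉ W
#2 (1, -2, -3, 0): internal (2.4142, 1.5858); octagon support 2.8284 vs apothem 1.2 → ∉ W
#3 (0, 0, 0, 0): internal (0.0000, 0.0000); octagon support 0.0000 vs apothem 1.2 → ∈ W
#4 (1, 0, 1, -1): internal (0.2929, -1.7071); octagon support 1.7071 vs apothem 1.2 → ∉ W
#5 (1, 1, -1, 0): internal (0.2929, 1.7071); octagon support 1.7071 vs apothem 1.2 → ∉ W
#6 (-1, 0, 1, -1): internal (-1.7071, -1.7071); octagon support 2.4142 vs apothem 1.2 → ∉ W
#7 (-1, -1, -1, 0): internal (-0.2929, 0.2929); octagon support 0.4142 vs apothem 1.2 → ∈ W
#8 (-2, 3, 2, 2): internal (-2.7071, 1.5355); octagon support 3.0000 vs apothem 1.2 → ∉ W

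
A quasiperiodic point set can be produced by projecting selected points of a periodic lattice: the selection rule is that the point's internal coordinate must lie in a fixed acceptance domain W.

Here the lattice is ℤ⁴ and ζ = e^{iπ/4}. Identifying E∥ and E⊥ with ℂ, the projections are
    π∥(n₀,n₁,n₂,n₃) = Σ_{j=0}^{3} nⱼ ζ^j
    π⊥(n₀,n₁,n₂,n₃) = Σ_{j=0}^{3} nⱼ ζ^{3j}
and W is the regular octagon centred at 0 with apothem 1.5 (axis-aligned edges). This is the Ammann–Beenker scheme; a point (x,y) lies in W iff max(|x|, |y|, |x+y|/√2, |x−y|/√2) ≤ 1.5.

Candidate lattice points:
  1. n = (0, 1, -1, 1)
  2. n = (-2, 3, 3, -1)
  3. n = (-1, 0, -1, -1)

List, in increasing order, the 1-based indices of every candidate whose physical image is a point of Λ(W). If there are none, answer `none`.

none

With ζ = e^{iπ/4} the internal vectors are ζ^0,ζ^3,ζ^6,ζ^9.
#1 (0, 1, -1, 1): internal (0.00000, 2.41421); octagon support 2.41421 vs apothem 1.5 → ∉ W
#2 (-2, 3, 3, -1): internal (-4.82843, -1.58579); octagon support 4.82843 vs apothem 1.5 → ∉ W
#3 (-1, 0, -1, -1): internal (-1.70711, 0.29289); octagon support 1.70711 vs apothem 1.5 → ∉ W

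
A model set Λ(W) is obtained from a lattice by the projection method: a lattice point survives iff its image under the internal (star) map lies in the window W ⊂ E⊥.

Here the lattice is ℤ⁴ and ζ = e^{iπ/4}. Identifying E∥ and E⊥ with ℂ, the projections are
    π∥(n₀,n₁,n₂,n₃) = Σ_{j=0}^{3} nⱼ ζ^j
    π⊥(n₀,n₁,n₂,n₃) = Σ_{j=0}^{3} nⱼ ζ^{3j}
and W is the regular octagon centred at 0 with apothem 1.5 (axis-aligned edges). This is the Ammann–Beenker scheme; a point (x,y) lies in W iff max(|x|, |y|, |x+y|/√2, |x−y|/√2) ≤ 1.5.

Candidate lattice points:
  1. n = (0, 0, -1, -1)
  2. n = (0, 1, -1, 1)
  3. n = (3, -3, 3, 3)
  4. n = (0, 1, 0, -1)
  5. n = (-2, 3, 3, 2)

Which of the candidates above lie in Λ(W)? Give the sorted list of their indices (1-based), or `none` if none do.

Internal map: ζ^{3j} for j=0..3 gives (1,0), (−√2/2,√2/2), (0,−1), (√2/2,√2/2).
candidate 1: n = (0, 0, -1, -1) → π⊥ ≈ (-0.70711, +0.29289); max(|x|,|y|,|x±y|/√2) = 0.70711 ≤ 1.5 ⇒ ∈ W
candidate 2: n = (0, 1, -1, 1) → π⊥ ≈ (+0.00000, +2.41421); max(|x|,|y|,|x±y|/√2) = 2.41421 > 1.5 ⇒ ∉ W
candidate 3: n = (3, -3, 3, 3) → π⊥ ≈ (+7.24264, -3.00000); max(|x|,|y|,|x±y|/√2) = 7.24264 > 1.5 ⇒ ∉ W
candidate 4: n = (0, 1, 0, -1) → π⊥ ≈ (-1.41421, +0.00000); max(|x|,|y|,|x±y|/√2) = 1.41421 ≤ 1.5 ⇒ ∈ W
candidate 5: n = (-2, 3, 3, 2) → π⊥ ≈ (-2.70711, +0.53553); max(|x|,|y|,|x±y|/√2) = 2.70711 > 1.5 ⇒ ∉ W

1, 4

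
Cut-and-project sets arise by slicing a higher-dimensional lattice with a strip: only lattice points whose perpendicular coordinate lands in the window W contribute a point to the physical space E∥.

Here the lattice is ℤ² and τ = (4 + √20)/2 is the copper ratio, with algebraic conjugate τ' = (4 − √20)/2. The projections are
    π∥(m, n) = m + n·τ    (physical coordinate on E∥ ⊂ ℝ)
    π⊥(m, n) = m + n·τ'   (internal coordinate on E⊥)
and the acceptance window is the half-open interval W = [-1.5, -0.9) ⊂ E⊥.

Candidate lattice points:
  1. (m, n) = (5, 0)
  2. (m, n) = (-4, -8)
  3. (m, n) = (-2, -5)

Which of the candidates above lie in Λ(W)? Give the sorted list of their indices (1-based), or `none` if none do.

Numerically τ ≈ 4.236068 and τ' = −1/τ ≈ -0.236068.
[1] lift (5,0): star map gives 5.000000; window check -1.5 ≤ 5.000000 < -0.9 is false → out
[2] lift (-4,-8): star map gives -2.111456; window check -1.5 ≤ -2.111456 < -0.9 is false → out
[3] lift (-2,-5): star map gives -0.819660; window check -1.5 ≤ -0.819660 < -0.9 is false → out

none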